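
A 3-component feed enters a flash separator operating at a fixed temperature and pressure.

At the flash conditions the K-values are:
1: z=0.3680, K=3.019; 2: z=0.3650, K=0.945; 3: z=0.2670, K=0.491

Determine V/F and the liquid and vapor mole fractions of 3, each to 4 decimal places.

Newton iteration, V/F⁰ = 0.59:
  V/F = 0.5900: g = 0.12410, g' = -0.4549 → V/F = 0.8628
  V/F = 0.8628: g = 0.00757, g' = -0.4207 → V/F = 0.8808
Converged at V/F = 0.8808.
Compositions from xᵢ = zᵢ/(1+V/F(Kᵢ−1)), yᵢ = Kᵢxᵢ:
  1: x = 0.1325, y = 0.3999
  2: x = 0.3836, y = 0.3625
  3: x = 0.4840, y = 0.2376

V/F = 0.8808, x_3 = 0.4840, y_3 = 0.2376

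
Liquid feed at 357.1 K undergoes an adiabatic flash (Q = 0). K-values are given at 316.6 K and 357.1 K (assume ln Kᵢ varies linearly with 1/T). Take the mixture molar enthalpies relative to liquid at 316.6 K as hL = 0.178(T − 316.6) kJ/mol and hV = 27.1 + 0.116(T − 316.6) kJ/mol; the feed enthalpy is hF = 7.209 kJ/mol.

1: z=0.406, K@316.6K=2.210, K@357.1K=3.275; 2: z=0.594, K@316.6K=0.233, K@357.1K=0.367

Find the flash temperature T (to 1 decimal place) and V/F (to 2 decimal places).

T = 330.6 K, V/F = 0.18

Adiabatic flash: solve Rachford–Rice at each trial T, then check hF = ψ·hV(T) + (1−ψ)·hL(T).
  T = 316.6 K: K = (2.210, 0.233), RR gives ψ = 0.038, H_out = 1.041 kJ/mol
  T = 357.1 K: K = (3.275, 0.367), RR gives ψ = 0.380, H_out = 16.560 kJ/mol
  T = 336.9 K: K = (2.724, 0.297), RR gives ψ = 0.233, H_out = 9.624 kJ/mol
  T = 326.8 K: K = (2.463, 0.264), RR gives ψ = 0.146, H_out = 5.668 kJ/mol
  T = 331.9 K: K = (2.593, 0.280), RR gives ψ = 0.191, H_out = 7.725 kJ/mol
  T = 329.4 K: K = (2.529, 0.272), RR gives ψ = 0.169, H_out = 6.733 kJ/mol
  T = 330.6 K: K = (2.560, 0.276), RR gives ψ = 0.180, H_out = 7.213 kJ/mol
Linear interpolation between T = 329.4 (H_out = 6.733) and T = 330.6 (H_out = 7.213) on hF = 7.209 gives T ≈ 330.6 K, at which ψ = 0.18.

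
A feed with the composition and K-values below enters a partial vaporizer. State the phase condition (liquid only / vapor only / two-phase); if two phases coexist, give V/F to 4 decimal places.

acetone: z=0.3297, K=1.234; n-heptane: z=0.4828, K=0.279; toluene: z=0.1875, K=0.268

ΣzᵢKᵢ = 0.5918; Σzᵢ/Kᵢ = 2.6973.
Since ΣzᵢKᵢ < 1 the mixture is below its bubble point — single liquid phase.

liquid only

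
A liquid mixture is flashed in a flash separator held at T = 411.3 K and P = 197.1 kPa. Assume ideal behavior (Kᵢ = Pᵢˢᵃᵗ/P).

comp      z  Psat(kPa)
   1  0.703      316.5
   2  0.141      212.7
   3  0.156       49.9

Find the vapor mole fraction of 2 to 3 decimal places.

y_2 = 0.143

Raoult's law: Kᵢ = Pᵢˢᵃᵗ/P = Pᵢˢᵃᵗ/197.1.
  K_1 = 316.5/197.1 = 1.60578, K_2 = 212.7/197.1 = 1.07915, K_3 = 49.9/197.1 = 0.25317
Newton iteration, V/F⁰ = 0.44:
  V/F = 0.440: g = 0.1735, g' = -0.355 → V/F = 0.929
  V/F = 0.929: g = -0.0978, g' = -1.035 → V/F = 0.835
  V/F = 0.835: g = -0.0161, g' = -0.728 → V/F = 0.813
  V/F = 0.813: g = -0.0005, g' = -0.680 → V/F = 0.812
Converged at V/F = 0.812.
Compositions from xᵢ = zᵢ/(1+V/F(Kᵢ−1)), yᵢ = Kᵢxᵢ:
  1: x = 0.471, y = 0.757
  2: x = 0.132, y = 0.143
  3: x = 0.396, y = 0.100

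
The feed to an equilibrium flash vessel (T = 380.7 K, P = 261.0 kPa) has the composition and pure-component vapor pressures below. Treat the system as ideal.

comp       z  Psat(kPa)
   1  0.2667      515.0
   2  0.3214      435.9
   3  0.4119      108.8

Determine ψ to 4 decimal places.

ψ = 0.4934

Raoult's law: Kᵢ = Pᵢˢᵃᵗ/P = Pᵢˢᵃᵗ/261.0.
  K_1 = 515.0/261.0 = 1.973180, K_2 = 435.9/261.0 = 1.670115, K_3 = 108.8/261.0 = 0.416858
Let ψ = V/F and solve Σ zᵢ(Kᵢ−1)/(1+ψ(Kᵢ−1)) = 0.
Feasibility: ΣzᵢKᵢ = 1.2347, Σzᵢ/Kᵢ = 1.3157 — both > 1, two phases present.
Iterate (Newton) starting at ψ = 0.4:
  ψ = 0.4000: g = 0.04340, g' = -0.4589 → ψ = 0.4946
  ψ = 0.4946: g = -0.00057, g' = -0.4731 → ψ = 0.4934
Converged at ψ = 0.4934.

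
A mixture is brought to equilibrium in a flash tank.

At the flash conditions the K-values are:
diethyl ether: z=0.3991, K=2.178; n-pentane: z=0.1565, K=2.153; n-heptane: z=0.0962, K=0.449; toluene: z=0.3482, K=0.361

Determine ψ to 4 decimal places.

ψ = 0.5153

Material balance + equilibrium reduce to Σ zᵢ(Kᵢ−1)/(1+ψ(Kᵢ−1)) = 0.
Feasibility: ΣzᵢKᵢ = 1.3751, Σzᵢ/Kᵢ = 1.4347 — both > 1, two phases present.
Iterate (Newton) starting at ψ = 0.4:
  ψ = 0.4000: g = 0.07616, g' = -0.6580 → ψ = 0.5158
  ψ = 0.5158: g = -0.00032, g' = -0.6694 → ψ = 0.5153
Converged at ψ = 0.5153.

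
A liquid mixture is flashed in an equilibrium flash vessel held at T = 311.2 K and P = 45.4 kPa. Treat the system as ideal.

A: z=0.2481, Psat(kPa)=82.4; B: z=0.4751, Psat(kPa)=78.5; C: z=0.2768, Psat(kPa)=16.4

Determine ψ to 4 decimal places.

ψ = 0.7669

Raoult's law: Kᵢ = Pᵢˢᵃᵗ/P = Pᵢˢᵃᵗ/45.4.
  K_A = 82.4/45.4 = 1.814978, K_B = 78.5/45.4 = 1.729075, K_C = 16.4/45.4 = 0.361233
Rachford–Rice: g(ψ) = Σ zᵢ(Kᵢ−1)/(1+ψ(Kᵢ−1)) = 0.
g(0) = ΣzᵢKᵢ − 1 = 0.3718 and g(1) = 1 − Σzᵢ/Kᵢ = -0.1777, so a root lies in (0, 1).
Newton–Raphson from ψ = 0.5:
  ψ = 0.5000: g = 0.13772, g' = -0.4626 → ψ = 0.7977
  ψ = 0.7977: g = -0.01896, g' = -0.6310 → ψ = 0.7677
  ψ = 0.7677: g = -0.00046, g' = -0.6010 → ψ = 0.7669
Converged at ψ = 0.7669.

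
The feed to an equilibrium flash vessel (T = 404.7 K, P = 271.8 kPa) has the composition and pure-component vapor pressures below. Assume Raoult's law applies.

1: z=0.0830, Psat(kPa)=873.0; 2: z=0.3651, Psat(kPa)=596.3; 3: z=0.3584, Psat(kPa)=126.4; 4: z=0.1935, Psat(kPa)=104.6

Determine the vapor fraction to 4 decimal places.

ψ = 0.3855

Raoult's law: Kᵢ = Pᵢˢᵃᵗ/P = Pᵢˢᵃᵗ/271.8.
  K_1 = 873.0/271.8 = 3.211921, K_2 = 596.3/271.8 = 2.193893, K_3 = 126.4/271.8 = 0.465048, K_4 = 104.6/271.8 = 0.384842
Material balance + equilibrium reduce to Σ zᵢ(Kᵢ−1)/(1+ψ(Kᵢ−1)) = 0.
Feasibility: ΣzᵢKᵢ = 1.3087, Σzᵢ/Kᵢ = 1.4657 — both > 1, two phases present.
Newton iteration, ψ⁰ = 0.5:
  ψ = 0.5000: g = -0.07351, g' = -0.6395 → ψ = 0.3850
  ψ = 0.3850: g = 0.00032, g' = -0.6511 → ψ = 0.3855
Converged at ψ = 0.3855.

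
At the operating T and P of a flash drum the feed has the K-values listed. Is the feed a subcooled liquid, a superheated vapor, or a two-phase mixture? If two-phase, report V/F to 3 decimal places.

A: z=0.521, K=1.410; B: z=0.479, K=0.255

subcooled liquid

ΣzᵢKᵢ = 0.857; Σzᵢ/Kᵢ = 2.248.
Since ΣzᵢKᵢ < 1 the mixture is below its bubble point — single liquid phase.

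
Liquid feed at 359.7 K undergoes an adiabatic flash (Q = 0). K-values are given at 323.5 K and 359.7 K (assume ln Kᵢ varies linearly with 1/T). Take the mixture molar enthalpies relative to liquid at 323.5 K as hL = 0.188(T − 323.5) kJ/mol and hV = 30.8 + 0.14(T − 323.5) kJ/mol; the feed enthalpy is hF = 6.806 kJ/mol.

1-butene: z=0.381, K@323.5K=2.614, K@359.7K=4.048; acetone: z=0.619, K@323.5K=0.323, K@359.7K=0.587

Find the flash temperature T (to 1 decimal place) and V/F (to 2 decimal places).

T = 325.7 K, V/F = 0.21

Adiabatic flash: solve Rachford–Rice at each trial T, then check hF = ψ·hV(T) + (1−ψ)·hL(T).
  T = 323.5 K: K = (2.614, 0.323), RR gives ψ = 0.179, H_out = 5.521 kJ/mol
  T = 359.7 K: K = (4.048, 0.587), RR gives ψ = 0.719, H_out = 27.714 kJ/mol
  T = 341.6 K: K = (3.291, 0.442), RR gives ψ = 0.413, H_out = 15.766 kJ/mol
  T = 332.6 K: K = (2.944, 0.380), RR gives ψ = 0.296, H_out = 10.700 kJ/mol
  T = 328.1 K: K = (2.778, 0.351), RR gives ψ = 0.239, H_out = 8.173 kJ/mol
  T = 325.8 K: K = (2.695, 0.337), RR gives ψ = 0.209, H_out = 6.859 kJ/mol
Linear interpolation between T = 323.5 (H_out = 5.521) and T = 325.8 (H_out = 6.859) on hF = 6.806 gives T ≈ 325.7 K, at which ψ = 0.21.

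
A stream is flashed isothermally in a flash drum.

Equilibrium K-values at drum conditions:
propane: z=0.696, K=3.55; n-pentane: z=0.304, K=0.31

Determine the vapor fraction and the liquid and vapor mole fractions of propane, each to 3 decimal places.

ψ = 0.889, x_propane = 0.213, y_propane = 0.756

Material balance + equilibrium reduce to Σ zᵢ(Kᵢ−1)/(1+ψ(Kᵢ−1)) = 0.
Feasibility: ΣzᵢKᵢ = 2.565, Σzᵢ/Kᵢ = 1.177 — both > 1, two phases present.
Newton iteration, ψ⁰ = 0.4:
  ψ = 0.400: g = 0.5889, g' = -1.385 → ψ = 0.825
  ψ = 0.825: g = 0.0847, g' = -1.250 → ψ = 0.893
  ψ = 0.893: g = -0.0048, g' = -1.403 → ψ = 0.889
Converged at ψ = 0.889.
Compositions from xᵢ = zᵢ/(1+ψ(Kᵢ−1)), yᵢ = Kᵢxᵢ:
  propane: x = 0.213, y = 0.756
  n-pentane: x = 0.787, y = 0.244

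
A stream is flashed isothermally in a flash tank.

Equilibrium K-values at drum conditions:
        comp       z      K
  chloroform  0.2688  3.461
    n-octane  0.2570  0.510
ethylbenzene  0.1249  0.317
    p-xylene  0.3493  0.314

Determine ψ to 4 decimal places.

Rachford–Rice: g(ψ) = Σ zᵢ(Kᵢ−1)/(1+ψ(Kᵢ−1)) = 0.
Check two-phase: ΣzᵢKᵢ = 1.2107 > 1 and Σzᵢ/Kᵢ = 2.0880 > 1, so g(0) = 0.2107 > 0 and g(1) = -1.0880 < 0.
Newton–Raphson from ψ = 0.5:
  ψ = 0.5000: g = -0.36448, g' = -0.9507 → ψ = 0.1166
  ψ = 0.1166: g = 0.02731, g' = -1.3153 → ψ = 0.1374
  ψ = 0.1374: g = 0.00068, g' = -1.2515 → ψ = 0.1379
Converged at ψ = 0.1379.

ψ = 0.1379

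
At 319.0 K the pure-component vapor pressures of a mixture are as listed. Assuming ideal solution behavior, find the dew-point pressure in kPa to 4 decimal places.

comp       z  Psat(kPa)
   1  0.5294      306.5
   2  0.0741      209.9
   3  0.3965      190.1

Pdew = 240.0377 kPa

At the dew point ψ → 1, so Σzᵢ/Kᵢ = 1 with Kᵢ = Pᵢˢᵃᵗ/P ⇒ 1/P = Σzᵢ/Pᵢˢᵃᵗ.
1/P = 0.5294/306.5 + 0.0741/209.9 + 0.3965/190.1 = 0.0041660 ⇒ P = 240.0377 kPa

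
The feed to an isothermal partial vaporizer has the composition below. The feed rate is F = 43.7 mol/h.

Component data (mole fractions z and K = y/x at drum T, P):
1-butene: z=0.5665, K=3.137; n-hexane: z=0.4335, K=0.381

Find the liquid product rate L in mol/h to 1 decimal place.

Rachford–Rice: g(ψ) = Σ zᵢ(Kᵢ−1)/(1+ψ(Kᵢ−1)) = 0.
g(0) = ΣzᵢKᵢ − 1 = 0.9423 and g(1) = 1 − Σzᵢ/Kᵢ = -0.3184, so a root lies in (0, 1).
Iterate (Newton) starting at ψ = 0.5:
  ψ = 0.5000: g = 0.19665, g' = -0.9530 → ψ = 0.7063
  ψ = 0.7063: g = 0.00561, g' = -0.9353 → ψ = 0.7123
Converged at ψ = 0.7123.
Then V = ψ·F = 0.7123·43.7 = 31.1 mol/h and L = F − V = 12.6 mol/h.

L = 12.6 mol/h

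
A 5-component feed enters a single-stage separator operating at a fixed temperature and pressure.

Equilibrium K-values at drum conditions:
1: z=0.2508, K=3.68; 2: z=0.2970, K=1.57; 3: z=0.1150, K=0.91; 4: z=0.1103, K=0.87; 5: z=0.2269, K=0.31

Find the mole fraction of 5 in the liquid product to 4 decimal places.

Material balance + equilibrium reduce to Σ zᵢ(Kᵢ−1)/(1+ψ(Kᵢ−1)) = 0.
Feasibility: ΣzᵢKᵢ = 1.6602, Σzᵢ/Kᵢ = 1.2424 — both > 1, two phases present.
Newton iteration, ψ⁰ = 0.47:
  ψ = 0.4700: g = 0.17320, g' = -0.6526 → ψ = 0.7354
  ψ = 0.7354: g = 0.00074, g' = -0.7006 → ψ = 0.7365
Converged at ψ = 0.7365.
Compositions from xᵢ = zᵢ/(1+ψ(Kᵢ−1)), yᵢ = Kᵢxᵢ:
  1: x = 0.0843, y = 0.3104
  2: x = 0.2092, y = 0.3284
  3: x = 0.1232, y = 0.1121
  4: x = 0.1220, y = 0.1061
  5: x = 0.4613, y = 0.1430

x_5 = 0.4613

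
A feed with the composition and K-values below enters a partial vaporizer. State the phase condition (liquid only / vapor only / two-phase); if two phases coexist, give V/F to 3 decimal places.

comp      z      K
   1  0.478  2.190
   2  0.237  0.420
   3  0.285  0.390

two-phase, V/F = 0.363

ΣzᵢKᵢ = 1.258; Σzᵢ/Kᵢ = 1.513.
Both exceed 1, so a two-phase solution exists.
Newton iteration, ψ⁰ = 0.43:
  ψ = 0.430: g = -0.0425, g' = -0.633 → ψ = 0.363
Converged at ψ = 0.363.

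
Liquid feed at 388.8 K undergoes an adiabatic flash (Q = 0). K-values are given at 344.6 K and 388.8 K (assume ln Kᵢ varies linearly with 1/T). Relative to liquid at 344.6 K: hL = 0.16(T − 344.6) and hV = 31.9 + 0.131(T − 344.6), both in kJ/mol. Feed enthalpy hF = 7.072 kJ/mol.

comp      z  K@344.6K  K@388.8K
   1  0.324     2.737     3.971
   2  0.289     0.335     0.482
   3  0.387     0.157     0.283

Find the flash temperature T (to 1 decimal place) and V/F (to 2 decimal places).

Adiabatic flash: solve Rachford–Rice at each trial T, then check hF = ψ·hV(T) + (1−ψ)·hL(T).
  T = 344.6 K: K = (2.737, 0.335, 0.157), RR gives ψ = 0.033, H_out = 1.058 kJ/mol
  T = 388.8 K: K = (3.971, 0.482, 0.283), RR gives ψ = 0.283, H_out = 15.722 kJ/mol
  T = 366.7 K: K = (3.334, 0.406, 0.215), RR gives ψ = 0.170, H_out = 8.844 kJ/mol
  T = 355.6 K: K = (3.029, 0.370, 0.184), RR gives ψ = 0.106, H_out = 5.114 kJ/mol
  T = 361.1 K: K = (3.179, 0.388, 0.199), RR gives ψ = 0.139, H_out = 6.997 kJ/mol
  T = 363.9 K: K = (3.256, 0.397, 0.207), RR gives ψ = 0.154, H_out = 7.928 kJ/mol
  T = 362.5 K: K = (3.217, 0.392, 0.203), RR gives ψ = 0.147, H_out = 7.465 kJ/mol
Linear interpolation between T = 361.1 (H_out = 6.997) and T = 362.5 (H_out = 7.465) on hF = 7.072 gives T ≈ 361.3 K, at which ψ = 0.14.

T = 361.3 K, V/F = 0.14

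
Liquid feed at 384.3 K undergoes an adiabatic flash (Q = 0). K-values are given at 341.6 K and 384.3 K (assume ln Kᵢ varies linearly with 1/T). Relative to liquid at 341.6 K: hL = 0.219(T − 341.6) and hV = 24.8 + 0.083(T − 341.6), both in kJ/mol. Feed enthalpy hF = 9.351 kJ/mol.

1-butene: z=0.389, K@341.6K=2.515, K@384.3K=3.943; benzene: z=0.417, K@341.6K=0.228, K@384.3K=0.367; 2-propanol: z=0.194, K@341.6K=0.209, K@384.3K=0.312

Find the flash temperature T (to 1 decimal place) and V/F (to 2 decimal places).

Adiabatic flash: solve Rachford–Rice at each trial T, then check hF = ψ·hV(T) + (1−ψ)·hL(T).
  T = 341.6 K: K = (2.515, 0.228, 0.209), RR gives ψ = 0.097, H_out = 2.397 kJ/mol
  T = 384.3 K: K = (3.943, 0.367, 0.312), RR gives ψ = 0.390, H_out = 16.761 kJ/mol
  T = 363.0 K: K = (3.193, 0.294, 0.259), RR gives ψ = 0.263, H_out = 10.451 kJ/mol
  T = 352.3 K: K = (2.844, 0.260, 0.233), RR gives ψ = 0.188, H_out = 6.736 kJ/mol
  T = 357.6 K: K = (3.014, 0.276, 0.246), RR gives ψ = 0.227, H_out = 8.638 kJ/mol
  T = 360.3 K: K = (3.103, 0.285, 0.252), RR gives ψ = 0.245, H_out = 9.559 kJ/mol
  T = 359.0 K: K = (3.060, 0.281, 0.249), RR gives ψ = 0.237, H_out = 9.119 kJ/mol
Linear interpolation between T = 359.0 (H_out = 9.119) and T = 360.3 (H_out = 9.559) on hF = 9.351 gives T ≈ 359.7 K, at which ψ = 0.24.

T = 359.7 K, V/F = 0.24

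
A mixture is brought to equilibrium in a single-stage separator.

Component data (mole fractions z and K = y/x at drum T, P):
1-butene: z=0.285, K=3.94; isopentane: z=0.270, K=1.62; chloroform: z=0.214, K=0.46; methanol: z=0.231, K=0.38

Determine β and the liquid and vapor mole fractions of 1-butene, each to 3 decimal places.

Newton iteration, β⁰ = 0.5:
  β = 0.500: g = 0.1012, g' = -0.768 → β = 0.632
  β = 0.632: g = 0.0027, g' = -0.739 → β = 0.635
Converged at β = 0.635.
Compositions from xᵢ = zᵢ/(1+β(Kᵢ−1)), yᵢ = Kᵢxᵢ:
  1-butene: x = 0.099, y = 0.392
  isopentane: x = 0.194, y = 0.314
  chloroform: x = 0.326, y = 0.150
  methanol: x = 0.381, y = 0.145

β = 0.635, x_1-butene = 0.099, y_1-butene = 0.392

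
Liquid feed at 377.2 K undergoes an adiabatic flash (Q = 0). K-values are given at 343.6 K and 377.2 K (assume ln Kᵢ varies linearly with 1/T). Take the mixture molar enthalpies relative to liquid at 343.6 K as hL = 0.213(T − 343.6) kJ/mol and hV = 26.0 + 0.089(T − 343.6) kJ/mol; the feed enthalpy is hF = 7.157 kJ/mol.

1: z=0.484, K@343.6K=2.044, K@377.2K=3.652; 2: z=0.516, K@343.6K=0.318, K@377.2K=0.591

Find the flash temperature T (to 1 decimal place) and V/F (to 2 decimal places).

T = 345.5 K, V/F = 0.26

Adiabatic flash: solve Rachford–Rice at each trial T, then check hF = ψ·hV(T) + (1−ψ)·hL(T).
  T = 343.6 K: K = (2.044, 0.318), RR gives ψ = 0.215, H_out = 5.601 kJ/mol
  T = 377.2 K: K = (3.652, 0.591), RR gives ψ = 0.989, H_out = 28.746 kJ/mol
  T = 360.4 K: K = (2.769, 0.440), RR gives ψ = 0.572, H_out = 17.268 kJ/mol
  T = 352.0 K: K = (2.388, 0.375), RR gives ψ = 0.403, H_out = 11.851 kJ/mol
  T = 347.8 K: K = (2.211, 0.346), RR gives ψ = 0.314, H_out = 8.893 kJ/mol
  T = 345.7 K: K = (2.127, 0.332), RR gives ψ = 0.266, H_out = 7.299 kJ/mol
Linear interpolation between T = 343.6 (H_out = 5.601) and T = 345.7 (H_out = 7.299) on hF = 7.157 gives T ≈ 345.5 K, at which ψ = 0.26.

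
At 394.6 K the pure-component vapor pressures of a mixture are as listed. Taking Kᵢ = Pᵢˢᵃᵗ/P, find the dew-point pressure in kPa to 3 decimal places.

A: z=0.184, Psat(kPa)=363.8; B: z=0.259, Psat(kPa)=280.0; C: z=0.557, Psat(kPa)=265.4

At the dew point ψ → 1, so Σzᵢ/Kᵢ = 1 with Kᵢ = Pᵢˢᵃᵗ/P ⇒ 1/P = Σzᵢ/Pᵢˢᵃᵗ.
1/P = 0.184/363.8 + 0.259/280.0 + 0.557/265.4 = 0.003529 ⇒ P = 283.327 kPa

Pdew = 283.327 kPa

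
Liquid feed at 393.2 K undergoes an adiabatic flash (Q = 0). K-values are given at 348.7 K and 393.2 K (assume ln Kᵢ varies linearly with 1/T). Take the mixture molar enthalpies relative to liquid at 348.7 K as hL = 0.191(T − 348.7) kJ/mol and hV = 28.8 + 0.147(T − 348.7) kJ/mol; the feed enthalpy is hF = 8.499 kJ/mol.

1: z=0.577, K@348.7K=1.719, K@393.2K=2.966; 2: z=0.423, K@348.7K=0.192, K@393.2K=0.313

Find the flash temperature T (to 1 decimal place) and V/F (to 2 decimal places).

Adiabatic flash: solve Rachford–Rice at each trial T, then check hF = ψ·hV(T) + (1−ψ)·hL(T).
  T = 348.7 K: K = (1.719, 0.192), RR gives ψ = 0.126, H_out = 3.623 kJ/mol
  T = 393.2 K: K = (2.966, 0.313), RR gives ψ = 0.625, H_out = 25.268 kJ/mol
  T = 370.9 K: K = (2.294, 0.249), RR gives ψ = 0.441, H_out = 16.510 kJ/mol
  T = 359.8 K: K = (1.995, 0.219), RR gives ψ = 0.314, H_out = 11.005 kJ/mol
  T = 354.2 K: K = (1.853, 0.205), RR gives ψ = 0.230, H_out = 7.617 kJ/mol
  T = 357.0 K: K = (1.923, 0.212), RR gives ψ = 0.274, H_out = 9.380 kJ/mol
  T = 355.6 K: K = (1.888, 0.209), RR gives ψ = 0.253, H_out = 8.517 kJ/mol
Linear interpolation between T = 354.2 (H_out = 7.617) and T = 355.6 (H_out = 8.517) on hF = 8.499 gives T ≈ 355.6 K, at which ψ = 0.25.

T = 355.6 K, V/F = 0.25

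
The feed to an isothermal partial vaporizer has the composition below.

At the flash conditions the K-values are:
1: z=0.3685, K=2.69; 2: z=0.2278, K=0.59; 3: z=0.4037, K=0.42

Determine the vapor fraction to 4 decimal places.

ψ = 0.3332

Let ψ = V/F and solve Σ zᵢ(Kᵢ−1)/(1+ψ(Kᵢ−1)) = 0.
g(0) = ΣzᵢKᵢ − 1 = 0.2952 and g(1) = 1 − Σzᵢ/Kᵢ = -0.4843, so a root lies in (0, 1).
Newton iteration, ψ⁰ = 0.59:
  ψ = 0.5900: g = -0.16732, g' = -0.6444 → ψ = 0.3303
  ψ = 0.3303: g = 0.00198, g' = -0.6925 → ψ = 0.3332
Converged at ψ = 0.3332.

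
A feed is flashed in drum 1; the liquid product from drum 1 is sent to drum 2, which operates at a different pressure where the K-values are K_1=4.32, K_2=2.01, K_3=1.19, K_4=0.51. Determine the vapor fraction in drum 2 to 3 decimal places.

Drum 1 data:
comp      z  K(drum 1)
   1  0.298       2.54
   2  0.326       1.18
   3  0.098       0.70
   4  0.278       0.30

Drum 1:
Rachford–Rice: g(ψ₁) = Σ zᵢ(Kᵢ−1)/(1+ψ₁(Kᵢ−1)) = 0.
Check two-phase: ΣzᵢKᵢ = 1.294 > 1 and Σzᵢ/Kᵢ = 1.460 > 1, so g(0) = 0.294 > 0 and g(1) = -0.460 < 0.
Newton–Raphson from ψ₁ = 0.31:
  ψ₁ = 0.310: g = 0.0853, g' = -0.566 → ψ₁ = 0.461
  ψ₁ = 0.461: g = 0.0014, g' = -0.559 → ψ₁ = 0.463
Converged at ψ₁ = 0.463.
Drum-1 compositions:
  1: x = 0.174, y = 0.442
  2: x = 0.301, y = 0.355
  3: x = 0.114, y = 0.080
  4: x = 0.411, y = 0.123
Drum-2 feed = drum-1 liquid: z₂ = (0.1740, 0.3009, 0.1138, 0.4113).
Drum 2:
Let ψ₂ = V/F and solve Σ zᵢ(Kᵢ−1)/(1+ψ₂(Kᵢ−1)) = 0.
g(0) = ΣzᵢKᵢ − 1 = 0.702 and g(1) = 1 − Σzᵢ/Kᵢ = -0.092, so a root lies in (0, 1).
Newton–Raphson from ψ₂ = 0.5:
  ψ₂ = 0.500: g = 0.1719, g' = -0.583 → ψ₂ = 0.795
  ψ₂ = 0.795: g = 0.0160, g' = -0.507 → ψ₂ = 0.826
Converged at ψ₂ = 0.826.
  1: x = 0.046, y = 0.201
  2: x = 0.164, y = 0.330
  3: x = 0.098, y = 0.117
  4: x = 0.691, y = 0.352

V/F (drum 2) = 0.826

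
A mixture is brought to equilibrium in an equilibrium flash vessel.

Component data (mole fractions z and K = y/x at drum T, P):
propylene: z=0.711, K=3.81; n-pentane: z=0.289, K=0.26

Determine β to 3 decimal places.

Let β = V/F and solve Σ zᵢ(Kᵢ−1)/(1+β(Kᵢ−1)) = 0.
Feasibility: ΣzᵢKᵢ = 2.784, Σzᵢ/Kᵢ = 1.298 — both > 1, two phases present.
Iterate (Newton) starting at β = 0.5:
  β = 0.500: g = 0.4913, g' = -1.369 → β = 0.859
  β = 0.859: g = -0.0013, g' = -1.673 → β = 0.858
Converged at β = 0.858.

β = 0.858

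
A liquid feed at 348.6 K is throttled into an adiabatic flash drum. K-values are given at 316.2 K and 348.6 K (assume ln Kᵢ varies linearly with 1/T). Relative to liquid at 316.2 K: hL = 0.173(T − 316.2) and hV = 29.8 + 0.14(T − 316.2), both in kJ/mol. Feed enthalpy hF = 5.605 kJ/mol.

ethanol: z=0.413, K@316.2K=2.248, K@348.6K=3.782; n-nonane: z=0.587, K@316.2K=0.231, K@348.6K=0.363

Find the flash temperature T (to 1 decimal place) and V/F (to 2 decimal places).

T = 321.9 K, V/F = 0.16

Adiabatic flash: solve Rachford–Rice at each trial T, then check hF = ψ·hV(T) + (1−ψ)·hL(T).
  T = 316.2 K: K = (2.248, 0.231), RR gives ψ = 0.067, H_out = 1.988 kJ/mol
  T = 348.6 K: K = (3.782, 0.363), RR gives ψ = 0.437, H_out = 18.171 kJ/mol
  T = 332.4 K: K = (2.953, 0.293), RR gives ψ = 0.283, H_out = 11.097 kJ/mol
  T = 324.3 K: K = (2.585, 0.261), RR gives ψ = 0.188, H_out = 6.967 kJ/mol
  T = 320.2 K: K = (2.411, 0.245), RR gives ψ = 0.131, H_out = 4.587 kJ/mol
  T = 322.2 K: K = (2.495, 0.253), RR gives ψ = 0.160, H_out = 5.779 kJ/mol
Linear interpolation between T = 320.2 (H_out = 4.587) and T = 322.2 (H_out = 5.779) on hF = 5.605 gives T ≈ 321.9 K, at which ψ = 0.16.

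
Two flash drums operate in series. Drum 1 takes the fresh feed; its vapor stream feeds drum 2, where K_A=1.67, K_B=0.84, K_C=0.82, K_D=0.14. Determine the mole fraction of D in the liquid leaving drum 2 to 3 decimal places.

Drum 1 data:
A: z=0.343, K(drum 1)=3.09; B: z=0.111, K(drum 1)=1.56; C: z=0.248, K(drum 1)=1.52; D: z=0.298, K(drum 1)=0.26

Drum 1:
Let ψ₁ = V/F and solve Σ zᵢ(Kᵢ−1)/(1+ψ₁(Kᵢ−1)) = 0.
Check two-phase: ΣzᵢKᵢ = 1.687 > 1 and Σzᵢ/Kᵢ = 1.491 > 1, so g(0) = 0.687 > 0 and g(1) = -0.491 < 0.
Newton–Raphson from ψ₁ = 0.5:
  ψ₁ = 0.500: g = 0.1514, g' = -0.833 → ψ₁ = 0.682
  ψ₁ = 0.682: g = -0.0093, g' = -0.974 → ψ₁ = 0.672
Converged at ψ₁ = 0.672.
Drum-1 compositions:
  A: x = 0.143, y = 0.441
  B: x = 0.081, y = 0.126
  C: x = 0.184, y = 0.279
  D: x = 0.593, y = 0.154
Drum-2 feed = drum-1 vapor: z₂ = (0.4407, 0.1258, 0.2793, 0.1542).
Drum 2:
Material balance + equilibrium reduce to Σ zᵢ(Kᵢ−1)/(1+ψ₂(Kᵢ−1)) = 0.
Check two-phase: ΣzᵢKᵢ = 1.092 > 1 and Σzᵢ/Kᵢ = 1.856 > 1, so g(0) = 0.092 > 0 and g(1) = -0.856 < 0.
Iterate (Newton) starting at ψ₂ = 0.5:
  ψ₂ = 0.500: g = -0.0886, g' = -0.477 → ψ₂ = 0.314
  ψ₂ = 0.314: g = -0.0122, g' = -0.363 → ψ₂ = 0.280
Converged at ψ₂ = 0.280.
  A: x = 0.371, y = 0.620
  B: x = 0.132, y = 0.111
  C: x = 0.294, y = 0.241
  D: x = 0.203, y = 0.028

x_D (drum 2) = 0.203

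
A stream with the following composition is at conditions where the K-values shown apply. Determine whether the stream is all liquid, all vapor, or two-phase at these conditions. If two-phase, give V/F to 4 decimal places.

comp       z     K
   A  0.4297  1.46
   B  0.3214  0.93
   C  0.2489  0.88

all vapor

ΣzᵢKᵢ = 1.1453; Σzᵢ/Kᵢ = 0.9227.
Since Σzᵢ/Kᵢ < 1 the mixture is above its dew point — single vapor phase.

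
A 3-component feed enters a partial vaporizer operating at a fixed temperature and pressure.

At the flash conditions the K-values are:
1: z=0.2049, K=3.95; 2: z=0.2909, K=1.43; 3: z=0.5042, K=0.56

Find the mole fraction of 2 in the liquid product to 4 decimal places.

x_2 = 0.2284

Let ψ = V/F and solve Σ zᵢ(Kᵢ−1)/(1+ψ(Kᵢ−1)) = 0.
Check two-phase: ΣzᵢKᵢ = 1.5077 > 1 and Σzᵢ/Kᵢ = 1.1557 > 1, so g(0) = 0.5077 > 0 and g(1) = -0.1557 < 0.
Newton–Raphson from ψ = 0.5:
  ψ = 0.5000: g = 0.06276, g' = -0.4880 → ψ = 0.6286
  ψ = 0.6286: g = 0.00357, g' = -0.4387 → ψ = 0.6367
  ψ = 0.6367: g = 0.00001, g' = -0.4368 → ψ = 0.6368
Converged at ψ = 0.6368.
Compositions from xᵢ = zᵢ/(1+ψ(Kᵢ−1)), yᵢ = Kᵢxᵢ:
  1: x = 0.0712, y = 0.2812
  2: x = 0.2284, y = 0.3266
  3: x = 0.7004, y = 0.3922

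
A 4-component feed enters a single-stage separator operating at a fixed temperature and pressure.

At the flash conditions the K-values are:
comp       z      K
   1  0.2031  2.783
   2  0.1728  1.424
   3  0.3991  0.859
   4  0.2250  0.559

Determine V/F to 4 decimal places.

Rachford–Rice: g(V/F) = Σ zᵢ(Kᵢ−1)/(1+V/F(Kᵢ−1)) = 0.
Feasibility: ΣzᵢKᵢ = 1.2799, Σzᵢ/Kᵢ = 1.0614 — both > 1, two phases present.
Newton–Raphson from V/F = 0.5:
  V/F = 0.5000: g = 0.06407, g' = -0.2828 → V/F = 0.7265
  V/F = 0.7265: g = 0.00507, g' = -0.2453 → V/F = 0.7472
  V/F = 0.7472: g = 0.00002, g' = -0.2439 → V/F = 0.7473
Converged at V/F = 0.7473.

V/F = 0.7473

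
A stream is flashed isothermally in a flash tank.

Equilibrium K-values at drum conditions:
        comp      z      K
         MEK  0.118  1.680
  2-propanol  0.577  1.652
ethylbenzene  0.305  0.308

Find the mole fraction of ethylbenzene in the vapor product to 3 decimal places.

y_ethylbenzene = 0.150

Material balance + equilibrium reduce to Σ zᵢ(Kᵢ−1)/(1+ψ(Kᵢ−1)) = 0.
Check two-phase: ΣzᵢKᵢ = 1.245 > 1 and Σzᵢ/Kᵢ = 1.410 > 1, so g(0) = 0.245 > 0 and g(1) = -0.410 < 0.
Newton iteration, ψ⁰ = 0.5:
  ψ = 0.500: g = 0.0209, g' = -0.511 → ψ = 0.541
  ψ = 0.541: g = -0.0005, g' = -0.536 → ψ = 0.540
Converged at ψ = 0.540.
Compositions from xᵢ = zᵢ/(1+ψ(Kᵢ−1)), yᵢ = Kᵢxᵢ:
  MEK: x = 0.086, y = 0.145
  2-propanol: x = 0.427, y = 0.705
  ethylbenzene: x = 0.487, y = 0.150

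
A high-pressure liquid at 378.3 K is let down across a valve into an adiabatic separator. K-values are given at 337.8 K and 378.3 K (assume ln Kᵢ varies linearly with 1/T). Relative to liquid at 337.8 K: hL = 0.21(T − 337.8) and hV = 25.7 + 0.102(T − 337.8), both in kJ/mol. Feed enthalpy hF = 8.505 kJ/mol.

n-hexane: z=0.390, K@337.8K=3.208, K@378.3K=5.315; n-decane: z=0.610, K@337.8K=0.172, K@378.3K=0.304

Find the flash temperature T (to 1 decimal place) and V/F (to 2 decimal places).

T = 347.8 K, V/F = 0.26

Adiabatic flash: solve Rachford–Rice at each trial T, then check hF = ψ·hV(T) + (1−ψ)·hL(T).
  T = 337.8 K: K = (3.208, 0.172), RR gives ψ = 0.195, H_out = 5.005 kJ/mol
  T = 378.3 K: K = (5.315, 0.304), RR gives ψ = 0.419, H_out = 17.440 kJ/mol
  T = 358.1 K: K = (4.191, 0.233), RR gives ψ = 0.317, H_out = 11.715 kJ/mol
  T = 348.0 K: K = (3.684, 0.201), RR gives ψ = 0.261, H_out = 8.558 kJ/mol
  T = 342.9 K: K = (3.441, 0.186), RR gives ψ = 0.229, H_out = 6.838 kJ/mol
  T = 345.4 K: K = (3.559, 0.193), RR gives ψ = 0.245, H_out = 7.694 kJ/mol
  T = 346.7 K: K = (3.621, 0.197), RR gives ψ = 0.253, H_out = 8.129 kJ/mol
Linear interpolation between T = 346.7 (H_out = 8.129) and T = 348.0 (H_out = 8.558) on hF = 8.505 gives T ≈ 347.8 K, at which ψ = 0.26.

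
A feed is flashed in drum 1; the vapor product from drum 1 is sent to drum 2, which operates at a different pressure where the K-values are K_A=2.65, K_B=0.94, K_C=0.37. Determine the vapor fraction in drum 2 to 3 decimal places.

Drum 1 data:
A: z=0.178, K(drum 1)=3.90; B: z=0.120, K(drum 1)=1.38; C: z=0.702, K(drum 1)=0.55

Drum 1:
Rachford–Rice: g(ψ₁) = Σ zᵢ(Kᵢ−1)/(1+ψ₁(Kᵢ−1)) = 0.
Feasibility: ΣzᵢKᵢ = 1.246, Σzᵢ/Kᵢ = 1.409 — both > 1, two phases present.
Iterate (Newton) starting at ψ₁ = 0.33:
  ψ₁ = 0.330: g = -0.0667, g' = -0.601 → ψ₁ = 0.219
  ψ₁ = 0.219: g = 0.0074, g' = -0.750 → ψ₁ = 0.229
Converged at ψ₁ = 0.229.
Drum-1 compositions:
  A: x = 0.107, y = 0.417
  B: x = 0.110, y = 0.152
  C: x = 0.783, y = 0.430
Drum-2 feed = drum-1 vapor: z₂ = (0.4172, 0.1523, 0.4304).
Drum 2:
Rachford–Rice: g(ψ₂) = Σ zᵢ(Kᵢ−1)/(1+ψ₂(Kᵢ−1)) = 0.
Check two-phase: ΣzᵢKᵢ = 1.408 > 1 and Σzᵢ/Kᵢ = 1.483 > 1, so g(0) = 0.408 > 0 and g(1) = -0.483 < 0.
Iterate (Newton) starting at ψ₂ = 0.54:
  ψ₂ = 0.540: g = -0.0564, g' = -0.711 → ψ₂ = 0.461
  ψ₂ = 0.461: g = -0.0003, g' = -0.706 → ψ₂ = 0.460
Converged at ψ₂ = 0.460.
  A: x = 0.237, y = 0.628
  B: x = 0.157, y = 0.147
  C: x = 0.606, y = 0.224

V/F (drum 2) = 0.460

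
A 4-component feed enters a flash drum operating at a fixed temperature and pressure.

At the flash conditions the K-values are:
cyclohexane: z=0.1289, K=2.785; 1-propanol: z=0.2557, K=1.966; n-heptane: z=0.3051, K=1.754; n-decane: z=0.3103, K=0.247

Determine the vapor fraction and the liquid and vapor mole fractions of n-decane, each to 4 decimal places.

Material balance + equilibrium reduce to Σ zᵢ(Kᵢ−1)/(1+ψ(Kᵢ−1)) = 0.
Feasibility: ΣzᵢKᵢ = 1.4735, Σzᵢ/Kᵢ = 1.6066 — both > 1, two phases present.
Newton–Raphson from ψ = 0.5:
  ψ = 0.5000: g = 0.08045, g' = -0.7672 → ψ = 0.6049
  ψ = 0.6049: g = -0.00455, g' = -0.8652 → ψ = 0.5996
Converged at ψ = 0.5996.
Compositions from xᵢ = zᵢ/(1+ψ(Kᵢ−1)), yᵢ = Kᵢxᵢ:
  cyclohexane: x = 0.0623, y = 0.1734
  1-propanol: x = 0.1619, y = 0.3183
  n-heptane: x = 0.2101, y = 0.3685
  n-decane: x = 0.5657, y = 0.1397

ψ = 0.5996, x_n-decane = 0.5657, y_n-decane = 0.1397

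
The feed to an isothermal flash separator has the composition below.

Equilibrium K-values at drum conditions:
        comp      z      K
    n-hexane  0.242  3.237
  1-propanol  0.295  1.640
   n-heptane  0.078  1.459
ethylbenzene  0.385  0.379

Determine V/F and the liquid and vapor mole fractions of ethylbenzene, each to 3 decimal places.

V/F = 0.622, x_ethylbenzene = 0.627, y_ethylbenzene = 0.238

Rachford–Rice: g(V/F) = Σ zᵢ(Kᵢ−1)/(1+V/F(Kᵢ−1)) = 0.
Feasibility: ΣzᵢKᵢ = 1.527, Σzᵢ/Kᵢ = 1.324 — both > 1, two phases present.
Iterate (Newton) starting at V/F = 0.64:
  V/F = 0.640: g = -0.0125, g' = -0.684 → V/F = 0.622
Converged at V/F = 0.622.
Compositions from xᵢ = zᵢ/(1+V/F(Kᵢ−1)), yᵢ = Kᵢxᵢ:
  n-hexane: x = 0.101, y = 0.328
  1-propanol: x = 0.211, y = 0.346
  n-heptane: x = 0.061, y = 0.089
  ethylbenzene: x = 0.627, y = 0.238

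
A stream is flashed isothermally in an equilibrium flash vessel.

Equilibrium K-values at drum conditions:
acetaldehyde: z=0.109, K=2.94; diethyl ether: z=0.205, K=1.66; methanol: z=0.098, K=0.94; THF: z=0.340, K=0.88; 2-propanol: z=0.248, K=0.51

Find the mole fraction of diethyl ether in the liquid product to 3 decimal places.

x_diethyl ether = 0.155

Newton iteration, ψ⁰ = 0.5:
  ψ = 0.500: g = -0.0014, g' = -0.267 → ψ = 0.495
Converged at ψ = 0.495.
Compositions from xᵢ = zᵢ/(1+ψ(Kᵢ−1)), yᵢ = Kᵢxᵢ:
  acetaldehyde: x = 0.056, y = 0.163
  diethyl ether: x = 0.155, y = 0.257
  methanol: x = 0.101, y = 0.095
  THF: x = 0.361, y = 0.318
  2-propanol: x = 0.327, y = 0.167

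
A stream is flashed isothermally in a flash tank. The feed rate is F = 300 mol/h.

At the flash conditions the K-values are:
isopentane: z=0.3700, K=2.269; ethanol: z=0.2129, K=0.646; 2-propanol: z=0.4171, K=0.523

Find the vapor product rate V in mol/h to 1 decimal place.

Let β = V/F and solve Σ zᵢ(Kᵢ−1)/(1+β(Kᵢ−1)) = 0.
Check two-phase: ΣzᵢKᵢ = 1.1952 > 1 and Σzᵢ/Kᵢ = 1.2901 > 1, so g(0) = 0.1952 > 0 and g(1) = -0.2901 < 0.
Newton iteration, β⁰ = 0.5:
  β = 0.5000: g = -0.06558, g' = -0.4261 → β = 0.3461
  β = 0.3461: g = 0.00207, g' = -0.4585 → β = 0.3506
Converged at β = 0.3506.
Then V = β·F = 0.3506·300 = 105.2 mol/h and L = F − V = 194.8 mol/h.

V = 105.2 mol/h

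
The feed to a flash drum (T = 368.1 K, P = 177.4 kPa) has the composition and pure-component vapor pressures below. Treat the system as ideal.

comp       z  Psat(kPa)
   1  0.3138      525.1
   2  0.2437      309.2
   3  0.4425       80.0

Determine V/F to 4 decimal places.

V/F = 0.6739

Raoult's law: Kᵢ = Pᵢˢᵃᵗ/P = Pᵢˢᵃᵗ/177.4.
  K_1 = 525.1/177.4 = 2.959977, K_2 = 309.2/177.4 = 1.742954, K_3 = 80.0/177.4 = 0.450958
Rachford–Rice: g(V/F) = Σ zᵢ(Kᵢ−1)/(1+V/F(Kᵢ−1)) = 0.
Check two-phase: ΣzᵢKᵢ = 1.5531 > 1 and Σzᵢ/Kᵢ = 1.2271 > 1, so g(0) = 0.5531 > 0 and g(1) = -0.2271 < 0.
Newton–Raphson from V/F = 0.5:
  V/F = 0.5000: g = 0.10776, g' = -0.6324 → V/F = 0.6704
  V/F = 0.6704: g = 0.00220, g' = -0.6191 → V/F = 0.6739
Converged at V/F = 0.6739.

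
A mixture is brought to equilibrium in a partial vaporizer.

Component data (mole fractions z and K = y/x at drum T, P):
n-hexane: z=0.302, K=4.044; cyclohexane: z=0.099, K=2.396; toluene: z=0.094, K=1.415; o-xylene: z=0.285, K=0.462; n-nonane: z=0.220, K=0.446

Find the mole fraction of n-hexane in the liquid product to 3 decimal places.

Rachford–Rice: g(V/F) = Σ zᵢ(Kᵢ−1)/(1+V/F(Kᵢ−1)) = 0.
g(0) = ΣzᵢKᵢ − 1 = 0.821 and g(1) = 1 − Σzᵢ/Kᵢ = -0.293, so a root lies in (0, 1).
Iterate (Newton) starting at V/F = 0.5:
  V/F = 0.500: g = 0.0999, g' = -0.802 → V/F = 0.625
  V/F = 0.625: g = 0.0044, g' = -0.743 → V/F = 0.630
Converged at V/F = 0.630.
Compositions from xᵢ = zᵢ/(1+V/F(Kᵢ−1)), yᵢ = Kᵢxᵢ:
  n-hexane: x = 0.103, y = 0.418
  cyclohexane: x = 0.053, y = 0.126
  toluene: x = 0.075, y = 0.105
  o-xylene: x = 0.431, y = 0.199
  n-nonane: x = 0.338, y = 0.151

x_n-hexane = 0.103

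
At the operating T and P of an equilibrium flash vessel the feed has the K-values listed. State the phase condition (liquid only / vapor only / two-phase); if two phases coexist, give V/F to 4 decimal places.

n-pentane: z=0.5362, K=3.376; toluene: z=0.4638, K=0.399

ΣzᵢKᵢ = 1.9953; Σzᵢ/Kᵢ = 1.3212.
Both exceed 1, so a two-phase solution exists.
Let ψ = V/F and solve Σ zᵢ(Kᵢ−1)/(1+ψ(Kᵢ−1)) = 0.
Newton–Raphson from ψ = 0.5:
  ψ = 0.5000: g = 0.18378, g' = -0.9747 → ψ = 0.6886
  ψ = 0.6886: g = 0.00778, g' = -0.9232 → ψ = 0.6970
Converged at ψ = 0.6970.

two-phase, V/F = 0.6970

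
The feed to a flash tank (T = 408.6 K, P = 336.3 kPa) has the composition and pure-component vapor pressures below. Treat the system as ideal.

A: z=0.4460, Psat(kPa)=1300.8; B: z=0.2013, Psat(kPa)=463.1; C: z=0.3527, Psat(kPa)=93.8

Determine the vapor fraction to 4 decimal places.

Raoult's law: Kᵢ = Pᵢˢᵃᵗ/P = Pᵢˢᵃᵗ/336.3.
  K_A = 1300.8/336.3 = 3.867975, K_B = 463.1/336.3 = 1.377044, K_C = 93.8/336.3 = 0.278918
Newton–Raphson from ψ = 0.31:
  ψ = 0.3100: g = 0.41753, g' = -1.3551 → ψ = 0.6181
  ψ = 0.6181: g = 0.06404, g' = -1.0929 → ψ = 0.6767
  ψ = 0.6767: g = -0.00127, g' = -1.1418 → ψ = 0.6756
Converged at ψ = 0.6756.

ψ = 0.6756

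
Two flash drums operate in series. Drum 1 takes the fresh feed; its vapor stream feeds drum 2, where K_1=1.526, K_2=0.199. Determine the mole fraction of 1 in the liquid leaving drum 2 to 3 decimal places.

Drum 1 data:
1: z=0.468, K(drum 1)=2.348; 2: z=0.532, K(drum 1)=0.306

Drum 1:
Material balance + equilibrium reduce to Σ zᵢ(Kᵢ−1)/(1+ψ₁(Kᵢ−1)) = 0.
Check two-phase: ΣzᵢKᵢ = 1.262 > 1 and Σzᵢ/Kᵢ = 1.938 > 1, so g(0) = 0.262 > 0 and g(1) = -0.938 < 0.
Iterate (Newton) starting at ψ₁ = 0.43:
  ψ₁ = 0.430: g = -0.1269, g' = -0.861 → ψ₁ = 0.283
  ψ₁ = 0.283: g = -0.0025, g' = -0.842 → ψ₁ = 0.280
Converged at ψ₁ = 0.280.
Drum-1 compositions:
  1: x = 0.340, y = 0.798
  2: x = 0.660, y = 0.202
Drum-2 feed = drum-1 vapor: z₂ = (0.7980, 0.2020).
Drum 2:
Binary case is linear: z₁(K₁−1)(1+ψ₂(K₂−1)) + z₂(K₂−1)(1+ψ₂(K₁−1)) = 0
⇒ ψ₂ = [z₁(K₁−1)+z₂(K₂−1)] / [−(K₁−1)(K₂−1)] = 0.2579/0.4213 = 0.612
  1: x = 0.604, y = 0.921
  2: x = 0.396, y = 0.079

x_1 (drum 2) = 0.604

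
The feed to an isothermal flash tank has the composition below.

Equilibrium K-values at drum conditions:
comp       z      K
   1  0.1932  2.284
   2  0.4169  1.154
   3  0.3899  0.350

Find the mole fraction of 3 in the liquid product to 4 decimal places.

x_3 = 0.4250

Let β = V/F and solve Σ zᵢ(Kᵢ−1)/(1+β(Kᵢ−1)) = 0.
Feasibility: ΣzᵢKᵢ = 1.0588, Σzᵢ/Kᵢ = 1.5599 — both > 1, two phases present.
Newton–Raphson from β = 0.5:
  β = 0.5000: g = -0.16477, g' = -0.4882 → β = 0.1625
  β = 0.1625: g = -0.01549, g' = -0.4334 → β = 0.1268
  β = 0.1268: g = 0.00012, g' = -0.4407 → β = 0.1270
Converged at β = 0.1270.
Compositions from xᵢ = zᵢ/(1+β(Kᵢ−1)), yᵢ = Kᵢxᵢ:
  1: x = 0.1661, y = 0.3794
  2: x = 0.4089, y = 0.4719
  3: x = 0.4250, y = 0.1487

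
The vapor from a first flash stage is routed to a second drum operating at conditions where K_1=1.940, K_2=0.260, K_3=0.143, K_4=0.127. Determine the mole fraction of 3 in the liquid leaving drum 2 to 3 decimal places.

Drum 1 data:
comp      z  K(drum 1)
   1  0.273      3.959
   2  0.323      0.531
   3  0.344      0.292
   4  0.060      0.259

Drum 1:
Rachford–Rice: g(ψ₁) = Σ zᵢ(Kᵢ−1)/(1+ψ₁(Kᵢ−1)) = 0.
Feasibility: ΣzᵢKᵢ = 1.368, Σzᵢ/Kᵢ = 2.087 — both > 1, two phases present.
Newton iteration, ψ₁⁰ = 0.53:
  ψ₁ = 0.530: g = -0.3501, g' = -1.019 → ψ₁ = 0.187
  ψ₁ = 0.187: g = 0.0223, g' = -1.351 → ψ₁ = 0.203
Converged at ψ₁ = 0.203.
Drum-1 compositions:
  1: x = 0.170, y = 0.675
  2: x = 0.357, y = 0.190
  3: x = 0.402, y = 0.117
  4: x = 0.071, y = 0.018
Drum-2 feed = drum-1 vapor: z₂ = (0.6748, 0.1896, 0.1173, 0.0183).
Drum 2:
Let ψ₂ = V/F and solve Σ zᵢ(Kᵢ−1)/(1+ψ₂(Kᵢ−1)) = 0.
Check two-phase: ΣzᵢKᵢ = 1.377 > 1 and Σzᵢ/Kᵢ = 2.042 > 1, so g(0) = 0.377 > 0 and g(1) = -1.042 < 0.
Newton–Raphson from ψ₂ = 0.5:
  ψ₂ = 0.500: g = 0.0045, g' = -0.845 → ψ₂ = 0.505
Converged at ψ₂ = 0.505.
  1: x = 0.457, y = 0.888
  2: x = 0.303, y = 0.079
  3: x = 0.207, y = 0.030
  4: x = 0.033, y = 0.004

x_3 (drum 2) = 0.207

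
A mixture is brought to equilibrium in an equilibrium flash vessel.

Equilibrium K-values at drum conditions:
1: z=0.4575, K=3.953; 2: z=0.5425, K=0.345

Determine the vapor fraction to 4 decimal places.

Rachford–Rice: g(ψ) = Σ zᵢ(Kᵢ−1)/(1+ψ(Kᵢ−1)) = 0.
Feasibility: ΣzᵢKᵢ = 1.9957, Σzᵢ/Kᵢ = 1.6882 — both > 1, two phases present.
Binary case is linear: z₁(K₁−1)(1+ψ(K₂−1)) + z₂(K₂−1)(1+ψ(K₁−1)) = 0
⇒ ψ = [z₁(K₁−1)+z₂(K₂−1)] / [−(K₁−1)(K₂−1)] = 0.99566/1.93422 = 0.5148

ψ = 0.5148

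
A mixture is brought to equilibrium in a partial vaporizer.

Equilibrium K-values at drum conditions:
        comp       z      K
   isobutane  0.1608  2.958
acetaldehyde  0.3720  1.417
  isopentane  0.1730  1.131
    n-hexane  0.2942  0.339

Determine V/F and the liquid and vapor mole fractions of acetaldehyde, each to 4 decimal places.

Newton iteration, V/F⁰ = 0.34:
  V/F = 0.3400: g = 0.09573, g' = -0.4884 → V/F = 0.5360
  V/F = 0.5360: g = 0.00041, g' = -0.5009 → V/F = 0.5368
Converged at V/F = 0.5368.
Compositions from xᵢ = zᵢ/(1+V/F(Kᵢ−1)), yᵢ = Kᵢxᵢ:
  isobutane: x = 0.0784, y = 0.2319
  acetaldehyde: x = 0.3040, y = 0.4307
  isopentane: x = 0.1616, y = 0.1828
  n-hexane: x = 0.4560, y = 0.1546

V/F = 0.5368, x_acetaldehyde = 0.3040, y_acetaldehyde = 0.4307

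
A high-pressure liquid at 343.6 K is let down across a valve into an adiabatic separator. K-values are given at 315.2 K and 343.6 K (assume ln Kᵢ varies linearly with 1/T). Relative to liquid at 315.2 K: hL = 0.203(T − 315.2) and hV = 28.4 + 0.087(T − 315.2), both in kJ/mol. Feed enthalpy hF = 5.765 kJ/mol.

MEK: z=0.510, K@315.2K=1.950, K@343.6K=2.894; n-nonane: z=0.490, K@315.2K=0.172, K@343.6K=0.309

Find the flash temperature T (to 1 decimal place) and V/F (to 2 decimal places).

T = 319.5 K, V/F = 0.18

Adiabatic flash: solve Rachford–Rice at each trial T, then check hF = ψ·hV(T) + (1−ψ)·hL(T).
  T = 315.2 K: K = (1.950, 0.172), RR gives ψ = 0.100, H_out = 2.844 kJ/mol
  T = 343.6 K: K = (2.894, 0.309), RR gives ψ = 0.479, H_out = 17.800 kJ/mol
  T = 329.4 K: K = (2.396, 0.233), RR gives ψ = 0.314, H_out = 11.291 kJ/mol
  T = 322.3 K: K = (2.166, 0.201), RR gives ψ = 0.218, H_out = 7.460 kJ/mol
  T = 318.8 K: K = (2.058, 0.186), RR gives ψ = 0.164, H_out = 5.311 kJ/mol
  T = 320.6 K: K = (2.113, 0.194), RR gives ψ = 0.193, H_out = 6.443 kJ/mol
Linear interpolation between T = 318.8 (H_out = 5.311) and T = 320.6 (H_out = 6.443) on hF = 5.765 gives T ≈ 319.5 K, at which ψ = 0.18.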